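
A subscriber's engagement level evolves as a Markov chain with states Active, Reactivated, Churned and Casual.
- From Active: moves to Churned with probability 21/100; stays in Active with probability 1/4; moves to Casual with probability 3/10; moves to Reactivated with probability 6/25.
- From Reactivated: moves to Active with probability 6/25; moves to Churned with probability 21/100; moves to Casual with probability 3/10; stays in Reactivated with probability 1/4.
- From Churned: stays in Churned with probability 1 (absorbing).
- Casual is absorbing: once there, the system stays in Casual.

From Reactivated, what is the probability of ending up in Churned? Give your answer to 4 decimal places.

Let h(s) be the probability of absorption at Churned starting from transient state s. Then h(Churned) = 1 and h(Casual) = 0. By first-step analysis:
h(Active) = 0.25·h(Active) + 0.24·h(Reactivated) + 0.21·1 + 0.3·0
h(Reactivated) = 0.24·h(Active) + 0.25·h(Reactivated) + 0.21·1 + 0.3·0
Solving: h(Active) = 0.4118, h(Reactivated) = 0.4118.
Starting from Reactivated, the probability is 0.4118.

0.4118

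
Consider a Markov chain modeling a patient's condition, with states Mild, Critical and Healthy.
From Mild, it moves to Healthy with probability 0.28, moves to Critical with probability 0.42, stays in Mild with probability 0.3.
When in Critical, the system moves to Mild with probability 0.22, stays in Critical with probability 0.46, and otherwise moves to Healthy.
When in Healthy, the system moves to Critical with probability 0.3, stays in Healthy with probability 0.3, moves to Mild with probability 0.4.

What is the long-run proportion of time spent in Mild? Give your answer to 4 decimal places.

Let the stationary distribution be π with π = πP and π_1 + π_2 + π_3 = 1.
π_1 = 0.3·π_1 + 0.22·π_2 + 0.4·π_3
π_2 = 0.42·π_1 + 0.46·π_2 + 0.3·π_3
Solving with the normalization constraint gives π = (0.2982, 0.3997, 0.3020).
So the stationary probability of Mild is 0.2982.

0.2982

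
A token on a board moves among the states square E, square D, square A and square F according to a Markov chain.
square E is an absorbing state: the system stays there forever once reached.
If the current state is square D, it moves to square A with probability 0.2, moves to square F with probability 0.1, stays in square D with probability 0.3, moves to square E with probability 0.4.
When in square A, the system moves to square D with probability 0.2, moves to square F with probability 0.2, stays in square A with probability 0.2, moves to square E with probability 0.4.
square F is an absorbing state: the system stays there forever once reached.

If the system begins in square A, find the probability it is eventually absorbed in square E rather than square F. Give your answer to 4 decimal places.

Let h(s) be the probability of absorption at square E starting from transient state s. Then h(square E) = 1 and h(square F) = 0. By first-step analysis:
h(square D) = 0.4·1 + 0.3·h(square D) + 0.2·h(square A) + 0.1·0
h(square A) = 0.4·1 + 0.2·h(square D) + 0.2·h(square A) + 0.2·0
Solving: h(square D) = 0.7692, h(square A) = 0.6923.
Starting from square A, the probability is 0.6923.

0.6923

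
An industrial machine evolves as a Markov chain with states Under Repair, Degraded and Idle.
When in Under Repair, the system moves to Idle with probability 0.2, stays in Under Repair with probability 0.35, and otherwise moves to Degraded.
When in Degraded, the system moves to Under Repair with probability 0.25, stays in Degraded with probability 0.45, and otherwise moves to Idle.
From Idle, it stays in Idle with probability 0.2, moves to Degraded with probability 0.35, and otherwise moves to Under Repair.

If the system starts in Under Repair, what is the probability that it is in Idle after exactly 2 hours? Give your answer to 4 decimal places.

Sum over the intermediate state after 1 hour:
P = P(Under Repair→Under Repair)·P(Under Repair→Idle) + P(Under Repair→Degraded)·P(Degraded→Idle) + P(Under Repair→Idle)·P(Idle→Idle)
  = 0.35×0.2 + 0.45×0.3 + 0.2×0.2
  = 0.0700 + 0.1350 + 0.0400 = 0.2450

0.2450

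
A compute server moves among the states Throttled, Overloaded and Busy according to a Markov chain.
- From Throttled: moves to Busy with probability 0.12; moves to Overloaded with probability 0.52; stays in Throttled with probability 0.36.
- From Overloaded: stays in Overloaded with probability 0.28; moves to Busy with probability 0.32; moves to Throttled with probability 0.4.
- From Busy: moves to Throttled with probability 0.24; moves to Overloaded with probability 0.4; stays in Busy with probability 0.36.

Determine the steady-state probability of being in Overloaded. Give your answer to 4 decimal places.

Let the stationary distribution be π with π = πP and π_1 + π_2 + π_3 = 1.
π_1 = 0.36·π_1 + 0.4·π_2 + 0.24·π_3
π_2 = 0.52·π_1 + 0.28·π_2 + 0.4·π_3
Solving with the normalization constraint gives π = (0.3444, 0.3940, 0.2616).
So the stationary probability of Overloaded is 0.3940.

0.3940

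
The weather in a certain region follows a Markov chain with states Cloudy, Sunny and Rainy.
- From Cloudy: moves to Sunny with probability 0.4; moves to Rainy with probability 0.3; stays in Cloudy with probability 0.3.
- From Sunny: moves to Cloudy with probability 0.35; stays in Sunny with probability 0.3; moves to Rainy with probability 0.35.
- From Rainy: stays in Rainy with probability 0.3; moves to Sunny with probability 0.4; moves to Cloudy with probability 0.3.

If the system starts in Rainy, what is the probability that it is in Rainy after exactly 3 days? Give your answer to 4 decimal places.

Propagate the distribution vector 3 days from Rainy.
After 0 days: (0.0000, 0.0000, 1.0000)
After 1 day: (0.3000, 0.4000, 0.3000)
After 2 days: (0.3200, 0.3600, 0.3200)
After 3 days: (0.3180, 0.3640, 0.3180)
P(in Rainy after 3 days) = 0.3180

0.3180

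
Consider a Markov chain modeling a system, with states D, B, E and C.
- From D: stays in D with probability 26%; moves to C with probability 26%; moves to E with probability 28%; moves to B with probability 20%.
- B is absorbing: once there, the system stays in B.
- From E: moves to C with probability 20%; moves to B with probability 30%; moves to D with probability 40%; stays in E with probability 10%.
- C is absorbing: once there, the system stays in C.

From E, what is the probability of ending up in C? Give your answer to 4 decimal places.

Let h(s) be the probability of absorption at C starting from transient state s. Then h(C) = 1 and h(B) = 0. By first-step analysis:
h(D) = 0.26·h(D) + 0.2·0 + 0.28·h(E) + 0.26·1
h(E) = 0.4·h(D) + 0.3·0 + 0.1·h(E) + 0.2·1
Solving: h(D) = 0.5235, h(E) = 0.4549.
Starting from E, the probability is 0.4549.

0.4549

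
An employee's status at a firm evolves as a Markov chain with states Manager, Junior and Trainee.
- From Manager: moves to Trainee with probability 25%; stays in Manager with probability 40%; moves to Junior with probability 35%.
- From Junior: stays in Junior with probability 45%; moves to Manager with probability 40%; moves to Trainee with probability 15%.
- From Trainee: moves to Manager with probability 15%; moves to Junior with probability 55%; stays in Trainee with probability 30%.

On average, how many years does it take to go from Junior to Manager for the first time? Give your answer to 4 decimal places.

2.8099

Let t(s) be the expected number of years to first reach Manager from state s, with t(Manager) = 0. Conditioning on the first year:
t(Junior) = 1 + 0.45·t(Junior) + 0.15·t(Trainee)
t(Trainee) = 1 + 0.55·t(Junior) + 0.3·t(Trainee)
Solving: t(Junior) = 2.8099, t(Trainee) = 3.6364.
Expected years from Junior to Manager: 2.8099.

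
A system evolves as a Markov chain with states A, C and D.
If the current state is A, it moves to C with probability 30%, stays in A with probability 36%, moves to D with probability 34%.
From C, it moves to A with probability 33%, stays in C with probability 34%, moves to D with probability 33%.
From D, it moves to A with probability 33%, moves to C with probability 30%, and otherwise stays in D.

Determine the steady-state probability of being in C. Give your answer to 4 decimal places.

Let the stationary distribution be π with π = πP and π_1 + π_2 + π_3 = 1.
π_1 = 0.36·π_1 + 0.33·π_2 + 0.33·π_3
π_2 = 0.3·π_1 + 0.34·π_2 + 0.3·π_3
Solving with the normalization constraint gives π = (0.3402, 0.3125, 0.3473).
So the stationary probability of C is 0.3125.

0.3125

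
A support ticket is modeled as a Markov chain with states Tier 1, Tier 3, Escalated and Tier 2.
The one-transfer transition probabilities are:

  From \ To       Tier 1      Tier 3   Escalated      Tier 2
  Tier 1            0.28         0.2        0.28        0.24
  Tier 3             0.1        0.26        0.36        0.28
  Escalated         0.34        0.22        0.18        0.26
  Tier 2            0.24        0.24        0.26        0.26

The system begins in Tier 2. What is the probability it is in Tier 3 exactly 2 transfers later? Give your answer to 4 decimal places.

Propagate the distribution vector 2 transfers from Tier 2.
After 0 transfers: (0.0000, 0.0000, 0.0000, 1.0000)
After 1 transfer: (0.2400, 0.2400, 0.2600, 0.2600)
After 2 transfers: (0.2420, 0.2300, 0.2680, 0.2600)
P(in Tier 3 after 2 transfers) = 0.2300

0.2300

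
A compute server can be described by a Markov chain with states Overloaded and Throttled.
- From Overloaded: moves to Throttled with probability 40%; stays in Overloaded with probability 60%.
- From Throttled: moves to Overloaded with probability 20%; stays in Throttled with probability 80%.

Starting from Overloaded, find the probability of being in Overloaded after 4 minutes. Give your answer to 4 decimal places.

Propagate the distribution vector 4 minutes from Overloaded.
After 0 minutes: (1.0000, 0.0000)
After 1 minute: (0.6000, 0.4000)
After 2 minutes: (0.4400, 0.5600)
After 3 minutes: (0.3760, 0.6240)
After 4 minutes: (0.3504, 0.6496)
P(in Overloaded after 4 minutes) = 0.3504

0.3504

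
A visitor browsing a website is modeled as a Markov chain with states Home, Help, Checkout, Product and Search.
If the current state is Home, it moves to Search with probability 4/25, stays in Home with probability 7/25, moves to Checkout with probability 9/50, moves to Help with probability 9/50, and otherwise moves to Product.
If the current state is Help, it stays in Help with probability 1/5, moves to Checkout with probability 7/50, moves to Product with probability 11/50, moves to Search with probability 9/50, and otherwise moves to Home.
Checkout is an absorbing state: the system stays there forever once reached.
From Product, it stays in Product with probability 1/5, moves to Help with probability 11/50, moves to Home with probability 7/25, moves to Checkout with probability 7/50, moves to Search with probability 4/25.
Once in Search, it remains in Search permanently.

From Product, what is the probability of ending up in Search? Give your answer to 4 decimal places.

0.5207

Let h(s) be the probability of absorption at Search starting from transient state s. Then h(Search) = 1 and h(Checkout) = 0. By first-step analysis:
h(Home) = 0.28·h(Home) + 0.18·h(Help) + 0.18·0 + 0.2·h(Product) + 0.16·1
h(Help) = 0.26·h(Home) + 0.2·h(Help) + 0.14·0 + 0.22·h(Product) + 0.18·1
h(Product) = 0.28·h(Home) + 0.22·h(Help) + 0.14·0 + 0.2·h(Product) + 0.16·1
Solving: h(Home) = 0.4995, h(Help) = 0.5305, h(Product) = 0.5207.
Starting from Product, the probability is 0.5207.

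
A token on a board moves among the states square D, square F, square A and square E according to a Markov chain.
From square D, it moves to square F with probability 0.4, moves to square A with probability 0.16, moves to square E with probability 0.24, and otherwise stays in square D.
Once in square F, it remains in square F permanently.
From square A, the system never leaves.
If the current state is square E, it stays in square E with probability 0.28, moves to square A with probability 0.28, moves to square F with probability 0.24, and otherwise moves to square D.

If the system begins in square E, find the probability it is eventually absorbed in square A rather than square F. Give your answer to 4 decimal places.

0.4848

Let h(s) be the probability of absorption at square A starting from transient state s. Then h(square A) = 1 and h(square F) = 0. By first-step analysis:
h(square D) = 0.2·h(square D) + 0.4·0 + 0.16·1 + 0.24·h(square E)
h(square E) = 0.2·h(square D) + 0.24·0 + 0.28·1 + 0.28·h(square E)
Solving: h(square D) = 0.3455, h(square E) = 0.4848.
Starting from square E, the probability is 0.4848.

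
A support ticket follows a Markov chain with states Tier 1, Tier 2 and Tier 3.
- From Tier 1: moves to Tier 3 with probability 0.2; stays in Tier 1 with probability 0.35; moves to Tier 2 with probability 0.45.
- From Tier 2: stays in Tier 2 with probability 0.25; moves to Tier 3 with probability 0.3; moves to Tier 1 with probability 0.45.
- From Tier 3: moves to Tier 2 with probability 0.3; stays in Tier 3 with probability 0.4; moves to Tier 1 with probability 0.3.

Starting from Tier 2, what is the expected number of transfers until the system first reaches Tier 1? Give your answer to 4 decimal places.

2.5000

Let t(s) be the expected number of transfers to first reach Tier 1 from state s, with t(Tier 1) = 0. Conditioning on the first transfer:
t(Tier 2) = 1 + 0.25·t(Tier 2) + 0.3·t(Tier 3)
t(Tier 3) = 1 + 0.3·t(Tier 2) + 0.4·t(Tier 3)
Solving: t(Tier 2) = 2.5000, t(Tier 3) = 2.9167.
Expected transfers from Tier 2 to Tier 1: 2.5000.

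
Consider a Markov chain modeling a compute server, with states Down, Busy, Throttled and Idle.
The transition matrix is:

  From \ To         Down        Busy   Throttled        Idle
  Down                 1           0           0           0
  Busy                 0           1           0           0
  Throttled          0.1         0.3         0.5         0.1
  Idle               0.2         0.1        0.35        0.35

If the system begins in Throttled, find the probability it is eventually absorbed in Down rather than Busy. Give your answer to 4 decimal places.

Let h(s) be the probability of absorption at Down starting from transient state s. Then h(Down) = 1 and h(Busy) = 0. By first-step analysis:
h(Throttled) = 0.1·1 + 0.3·0 + 0.5·h(Throttled) + 0.1·h(Idle)
h(Idle) = 0.2·1 + 0.1·0 + 0.35·h(Throttled) + 0.35·h(Idle)
Solving: h(Throttled) = 0.2931, h(Idle) = 0.4655.
Starting from Throttled, the probability is 0.2931.

0.2931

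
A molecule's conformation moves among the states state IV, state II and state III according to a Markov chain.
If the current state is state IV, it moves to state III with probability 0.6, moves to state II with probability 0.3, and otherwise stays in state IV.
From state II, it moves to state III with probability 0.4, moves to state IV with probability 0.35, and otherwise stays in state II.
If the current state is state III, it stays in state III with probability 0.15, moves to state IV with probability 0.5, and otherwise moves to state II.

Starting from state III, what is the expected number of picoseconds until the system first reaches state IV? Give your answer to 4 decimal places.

2.2111

Let t(s) be the expected number of picoseconds to first reach state IV from state s, with t(state IV) = 0. Conditioning on the first picosecond:
t(state II) = 1 + 0.25·t(state II) + 0.4·t(state III)
t(state III) = 1 + 0.35·t(state II) + 0.15·t(state III)
Solving: t(state II) = 2.5126, t(state III) = 2.2111.
Expected picoseconds from state III to state IV: 2.2111.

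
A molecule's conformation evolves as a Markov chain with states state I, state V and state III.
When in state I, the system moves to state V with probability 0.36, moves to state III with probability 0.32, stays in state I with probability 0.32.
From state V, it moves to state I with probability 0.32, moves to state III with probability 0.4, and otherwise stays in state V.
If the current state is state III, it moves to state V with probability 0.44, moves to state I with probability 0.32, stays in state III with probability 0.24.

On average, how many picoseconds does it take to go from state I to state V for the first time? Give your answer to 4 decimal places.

2.6062

Let t(s) be the expected number of picoseconds to first reach state V from state s, with t(state V) = 0. Conditioning on the first picosecond:
t(state I) = 1 + 0.32·t(state I) + 0.32·t(state III)
t(state III) = 1 + 0.32·t(state I) + 0.24·t(state III)
Solving: t(state I) = 2.6062, t(state III) = 2.4131.
Expected picoseconds from state I to state V: 2.6062.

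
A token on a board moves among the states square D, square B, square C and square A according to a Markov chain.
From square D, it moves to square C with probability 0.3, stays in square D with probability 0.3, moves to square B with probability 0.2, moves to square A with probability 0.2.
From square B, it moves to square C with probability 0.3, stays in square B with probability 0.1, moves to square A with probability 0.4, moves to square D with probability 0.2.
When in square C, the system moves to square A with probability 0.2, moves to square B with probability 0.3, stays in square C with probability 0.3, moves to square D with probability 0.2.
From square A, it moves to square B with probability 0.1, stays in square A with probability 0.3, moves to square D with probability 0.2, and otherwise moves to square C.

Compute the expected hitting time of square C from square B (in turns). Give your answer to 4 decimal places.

3.0091

Let t(s) be the expected number of turns to first reach square C from state s, with t(square C) = 0. Conditioning on the first turn:
t(square D) = 1 + 0.3·t(square D) + 0.2·t(square B) + 0.2·t(square A)
t(square B) = 1 + 0.2·t(square D) + 0.1·t(square B) + 0.4·t(square A)
t(square A) = 1 + 0.2·t(square D) + 0.1·t(square B) + 0.3·t(square A)
Solving: t(square D) = 3.0699, t(square B) = 3.0091, t(square A) = 2.7356.
Expected turns from square B to square C: 3.0091.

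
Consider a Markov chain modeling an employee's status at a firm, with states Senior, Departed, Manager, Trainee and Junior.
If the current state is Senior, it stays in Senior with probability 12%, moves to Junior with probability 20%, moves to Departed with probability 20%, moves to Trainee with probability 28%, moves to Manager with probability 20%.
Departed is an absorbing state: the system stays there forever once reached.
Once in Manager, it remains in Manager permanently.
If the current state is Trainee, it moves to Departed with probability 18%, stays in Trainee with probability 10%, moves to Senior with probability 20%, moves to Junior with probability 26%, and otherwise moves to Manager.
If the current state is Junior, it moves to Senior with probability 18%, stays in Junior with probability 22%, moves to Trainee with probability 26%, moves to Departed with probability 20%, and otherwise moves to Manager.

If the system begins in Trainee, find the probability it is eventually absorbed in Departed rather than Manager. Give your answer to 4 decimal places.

0.4609

Let h(s) be the probability of absorption at Departed starting from transient state s. Then h(Departed) = 1 and h(Manager) = 0. By first-step analysis:
h(Senior) = 0.12·h(Senior) + 0.2·1 + 0.2·0 + 0.28·h(Trainee) + 0.2·h(Junior)
h(Trainee) = 0.2·h(Senior) + 0.18·1 + 0.26·0 + 0.1·h(Trainee) + 0.26·h(Junior)
h(Junior) = 0.18·h(Senior) + 0.2·1 + 0.14·0 + 0.26·h(Trainee) + 0.22·h(Junior)
Solving: h(Senior) = 0.4930, h(Trainee) = 0.4609, h(Junior) = 0.5238.
Starting from Trainee, the probability is 0.4609.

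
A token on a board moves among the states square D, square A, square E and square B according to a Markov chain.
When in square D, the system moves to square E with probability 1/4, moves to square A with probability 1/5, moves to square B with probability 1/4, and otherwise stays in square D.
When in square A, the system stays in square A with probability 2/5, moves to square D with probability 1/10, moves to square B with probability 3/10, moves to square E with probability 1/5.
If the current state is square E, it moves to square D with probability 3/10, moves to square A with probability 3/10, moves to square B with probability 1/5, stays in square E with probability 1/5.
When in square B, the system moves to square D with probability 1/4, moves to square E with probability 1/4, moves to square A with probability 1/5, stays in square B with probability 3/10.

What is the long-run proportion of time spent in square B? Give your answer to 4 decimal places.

0.2660

Let the stationary distribution be π with π = πP and π_1 + π_2 + π_3 + π_4 = 1.
π_1 = 0.3·π_1 + 0.1·π_2 + 0.3·π_3 + 0.25·π_4
π_2 = 0.2·π_1 + 0.4·π_2 + 0.3·π_3 + 0.2·π_4
π_3 = 0.25·π_1 + 0.2·π_2 + 0.2·π_3 + 0.25·π_4
Solving with the normalization constraint gives π = (0.2311, 0.2781, 0.2249, 0.2660).
So the stationary probability of square B is 0.2660.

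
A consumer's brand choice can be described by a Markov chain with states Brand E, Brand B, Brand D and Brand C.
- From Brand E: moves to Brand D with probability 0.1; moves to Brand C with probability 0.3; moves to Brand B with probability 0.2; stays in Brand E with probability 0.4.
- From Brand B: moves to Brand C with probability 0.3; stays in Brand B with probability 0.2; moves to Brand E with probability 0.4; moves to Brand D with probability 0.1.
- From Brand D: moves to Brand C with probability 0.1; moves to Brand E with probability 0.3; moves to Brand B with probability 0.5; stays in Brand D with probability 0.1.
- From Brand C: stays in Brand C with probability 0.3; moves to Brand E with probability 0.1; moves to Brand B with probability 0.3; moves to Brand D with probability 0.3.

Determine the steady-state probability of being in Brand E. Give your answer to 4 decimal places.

0.3038

Let the stationary distribution be π with π = πP and π_1 + π_2 + π_3 + π_4 = 1.
π_1 = 0.4·π_1 + 0.4·π_2 + 0.3·π_3 + 0.1·π_4
π_2 = 0.2·π_1 + 0.2·π_2 + 0.5·π_3 + 0.3·π_4
π_3 = 0.1·π_1 + 0.1·π_2 + 0.1·π_3 + 0.3·π_4
Solving with the normalization constraint gives π = (0.3038, 0.2731, 0.1538, 0.2692).
So the stationary probability of Brand E is 0.3038.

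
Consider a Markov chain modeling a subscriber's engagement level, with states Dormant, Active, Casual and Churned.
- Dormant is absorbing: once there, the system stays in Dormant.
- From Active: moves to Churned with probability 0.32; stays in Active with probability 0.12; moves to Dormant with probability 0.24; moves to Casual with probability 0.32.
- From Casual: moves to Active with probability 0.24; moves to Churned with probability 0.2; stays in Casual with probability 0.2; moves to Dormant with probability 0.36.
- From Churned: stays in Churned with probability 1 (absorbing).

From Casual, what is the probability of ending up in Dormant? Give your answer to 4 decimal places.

0.5969

Let h(s) be the probability of absorption at Dormant starting from transient state s. Then h(Dormant) = 1 and h(Churned) = 0. By first-step analysis:
h(Active) = 0.24·1 + 0.12·h(Active) + 0.32·h(Casual) + 0.32·0
h(Casual) = 0.36·1 + 0.24·h(Active) + 0.2·h(Casual) + 0.2·0
Solving: h(Active) = 0.4898, h(Casual) = 0.5969.
Starting from Casual, the probability is 0.5969.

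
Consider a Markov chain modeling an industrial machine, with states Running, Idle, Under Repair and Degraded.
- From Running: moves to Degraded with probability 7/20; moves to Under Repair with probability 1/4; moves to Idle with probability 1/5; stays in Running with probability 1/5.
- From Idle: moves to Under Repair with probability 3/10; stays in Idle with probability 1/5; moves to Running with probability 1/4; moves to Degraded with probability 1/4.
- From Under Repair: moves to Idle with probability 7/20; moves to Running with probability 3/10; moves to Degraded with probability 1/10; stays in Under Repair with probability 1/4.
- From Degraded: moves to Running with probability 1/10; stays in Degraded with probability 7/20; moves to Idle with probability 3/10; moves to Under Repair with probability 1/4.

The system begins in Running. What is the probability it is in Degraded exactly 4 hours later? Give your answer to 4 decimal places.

Propagate the distribution vector 4 hours from Running.
After 0 hours: (1.0000, 0.0000, 0.0000, 0.0000)
After 1 hour: (0.2000, 0.2000, 0.2500, 0.3500)
After 2 hours: (0.2000, 0.2725, 0.2600, 0.2675)
After 3 hours: (0.2129, 0.2658, 0.2636, 0.2578)
After 4 hours: (0.2139, 0.2653, 0.2633, 0.2575)
P(in Degraded after 4 hours) = 0.2575

0.2575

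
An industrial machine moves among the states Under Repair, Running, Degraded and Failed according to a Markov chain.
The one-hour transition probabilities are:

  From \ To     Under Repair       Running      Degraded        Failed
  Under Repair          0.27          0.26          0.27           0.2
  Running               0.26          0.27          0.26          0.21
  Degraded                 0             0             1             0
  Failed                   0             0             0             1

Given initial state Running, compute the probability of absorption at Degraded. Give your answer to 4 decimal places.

Let h(s) be the probability of absorption at Degraded starting from transient state s. Then h(Degraded) = 1 and h(Failed) = 0. By first-step analysis:
h(Under Repair) = 0.27·h(Under Repair) + 0.26·h(Running) + 0.27·1 + 0.2·0
h(Running) = 0.26·h(Under Repair) + 0.27·h(Running) + 0.26·1 + 0.21·0
Solving: h(Under Repair) = 0.5689, h(Running) = 0.5588.
Starting from Running, the probability is 0.5588.

0.5588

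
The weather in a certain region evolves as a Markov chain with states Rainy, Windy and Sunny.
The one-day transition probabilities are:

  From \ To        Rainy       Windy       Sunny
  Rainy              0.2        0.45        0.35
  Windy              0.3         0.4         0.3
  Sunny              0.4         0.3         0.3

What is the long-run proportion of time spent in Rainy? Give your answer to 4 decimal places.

Let the stationary distribution be π with π = πP and π_1 + π_2 + π_3 = 1.
π_1 = 0.2·π_1 + 0.3·π_2 + 0.4·π_3
π_2 = 0.45·π_1 + 0.4·π_2 + 0.3·π_3
Solving with the normalization constraint gives π = (0.3014, 0.3836, 0.3151).
So the stationary probability of Rainy is 0.3014.

0.3014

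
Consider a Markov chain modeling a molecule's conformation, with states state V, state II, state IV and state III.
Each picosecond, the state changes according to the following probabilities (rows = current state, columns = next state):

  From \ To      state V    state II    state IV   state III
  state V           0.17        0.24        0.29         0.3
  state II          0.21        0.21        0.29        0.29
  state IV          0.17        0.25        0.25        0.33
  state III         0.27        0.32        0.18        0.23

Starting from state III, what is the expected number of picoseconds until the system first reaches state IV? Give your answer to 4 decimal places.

Let t(s) be the expected number of picoseconds to first reach state IV from state s, with t(state IV) = 0. Conditioning on the first picosecond:
t(state V) = 1 + 0.17·t(state V) + 0.24·t(state II) + 0.3·t(state III)
t(state II) = 1 + 0.21·t(state V) + 0.21·t(state II) + 0.29·t(state III)
t(state III) = 1 + 0.27·t(state V) + 0.32·t(state II) + 0.23·t(state III)
Solving: t(state V) = 3.8547, t(state II) = 3.8509, t(state III) = 4.2507.
Expected picoseconds from state III to state IV: 4.2507.

4.2507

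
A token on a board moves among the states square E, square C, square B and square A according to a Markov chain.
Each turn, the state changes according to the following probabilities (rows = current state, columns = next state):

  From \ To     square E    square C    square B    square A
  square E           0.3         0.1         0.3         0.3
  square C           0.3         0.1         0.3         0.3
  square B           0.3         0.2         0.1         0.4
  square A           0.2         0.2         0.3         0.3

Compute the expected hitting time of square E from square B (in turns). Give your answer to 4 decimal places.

Let t(s) be the expected number of turns to first reach square E from state s, with t(square E) = 0. Conditioning on the first turn:
t(square C) = 1 + 0.1·t(square C) + 0.3·t(square B) + 0.3·t(square A)
t(square B) = 1 + 0.2·t(square C) + 0.1·t(square B) + 0.4·t(square A)
t(square A) = 1 + 0.2·t(square C) + 0.3·t(square B) + 0.3·t(square A)
Solving: t(square C) = 3.7383, t(square B) = 3.7695, t(square A) = 4.1121.
Expected turns from square B to square E: 3.7695.

3.7695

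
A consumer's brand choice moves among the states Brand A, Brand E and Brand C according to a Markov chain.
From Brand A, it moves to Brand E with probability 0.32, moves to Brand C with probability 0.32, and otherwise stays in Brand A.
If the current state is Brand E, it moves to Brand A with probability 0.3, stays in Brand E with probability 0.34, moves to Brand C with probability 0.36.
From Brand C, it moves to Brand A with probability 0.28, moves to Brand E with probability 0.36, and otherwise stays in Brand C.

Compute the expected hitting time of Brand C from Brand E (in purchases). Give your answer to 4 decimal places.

2.8799

Let t(s) be the expected number of purchases to first reach Brand C from state s, with t(Brand C) = 0. Conditioning on the first purchase:
t(Brand A) = 1 + 0.36·t(Brand A) + 0.32·t(Brand E)
t(Brand E) = 1 + 0.3·t(Brand A) + 0.34·t(Brand E)
Solving: t(Brand A) = 3.0025, t(Brand E) = 2.8799.
Expected purchases from Brand E to Brand C: 2.8799.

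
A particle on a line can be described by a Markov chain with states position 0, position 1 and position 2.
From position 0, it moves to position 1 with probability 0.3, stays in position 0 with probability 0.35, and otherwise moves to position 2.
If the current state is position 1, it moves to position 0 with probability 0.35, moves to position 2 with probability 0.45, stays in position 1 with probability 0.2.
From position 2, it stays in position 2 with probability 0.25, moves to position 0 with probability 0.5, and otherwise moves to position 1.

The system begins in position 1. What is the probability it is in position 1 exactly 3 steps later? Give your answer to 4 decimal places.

0.2580

Propagate the distribution vector 3 steps from position 1.
After 0 steps: (0.0000, 1.0000, 0.0000)
After 1 step: (0.3500, 0.2000, 0.4500)
After 2 steps: (0.4175, 0.2575, 0.3250)
After 3 steps: (0.3988, 0.2580, 0.3433)
P(in position 1 after 3 steps) = 0.2580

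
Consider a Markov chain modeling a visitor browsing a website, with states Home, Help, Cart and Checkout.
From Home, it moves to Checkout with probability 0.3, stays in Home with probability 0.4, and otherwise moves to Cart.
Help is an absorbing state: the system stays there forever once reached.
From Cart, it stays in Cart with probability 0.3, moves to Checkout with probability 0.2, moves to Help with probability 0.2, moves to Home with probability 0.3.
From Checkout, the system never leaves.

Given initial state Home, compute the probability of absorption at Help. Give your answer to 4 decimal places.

0.1818

Let h(s) be the probability of absorption at Help starting from transient state s. Then h(Help) = 1 and h(Checkout) = 0. By first-step analysis:
h(Home) = 0.4·h(Home) + 0.3·h(Cart) + 0.3·0
h(Cart) = 0.3·h(Home) + 0.2·1 + 0.3·h(Cart) + 0.2·0
Solving: h(Home) = 0.1818, h(Cart) = 0.3636.
Starting from Home, the probability is 0.1818.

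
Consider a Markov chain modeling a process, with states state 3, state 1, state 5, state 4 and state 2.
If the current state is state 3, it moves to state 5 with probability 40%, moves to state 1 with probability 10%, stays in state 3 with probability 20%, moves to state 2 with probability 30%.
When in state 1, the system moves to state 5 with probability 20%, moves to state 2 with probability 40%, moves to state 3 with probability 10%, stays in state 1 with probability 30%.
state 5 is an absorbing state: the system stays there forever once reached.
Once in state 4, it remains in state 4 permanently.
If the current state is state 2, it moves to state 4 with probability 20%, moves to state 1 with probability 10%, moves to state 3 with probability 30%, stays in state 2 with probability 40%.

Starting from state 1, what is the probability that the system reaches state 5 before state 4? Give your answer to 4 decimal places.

Let h(s) be the probability of absorption at state 5 starting from transient state s. Then h(state 5) = 1 and h(state 4) = 0. By first-step analysis:
h(state 3) = 0.2·h(state 3) + 0.1·h(state 1) + 0.4·1 + 0.3·h(state 2)
h(state 1) = 0.1·h(state 3) + 0.3·h(state 1) + 0.2·1 + 0.4·h(state 2)
h(state 2) = 0.3·h(state 3) + 0.1·h(state 1) + 0.2·0 + 0.4·h(state 2)
Solving: h(state 3) = 0.7727, h(state 1) = 0.6818, h(state 2) = 0.5000.
Starting from state 1, the probability is 0.6818.

0.6818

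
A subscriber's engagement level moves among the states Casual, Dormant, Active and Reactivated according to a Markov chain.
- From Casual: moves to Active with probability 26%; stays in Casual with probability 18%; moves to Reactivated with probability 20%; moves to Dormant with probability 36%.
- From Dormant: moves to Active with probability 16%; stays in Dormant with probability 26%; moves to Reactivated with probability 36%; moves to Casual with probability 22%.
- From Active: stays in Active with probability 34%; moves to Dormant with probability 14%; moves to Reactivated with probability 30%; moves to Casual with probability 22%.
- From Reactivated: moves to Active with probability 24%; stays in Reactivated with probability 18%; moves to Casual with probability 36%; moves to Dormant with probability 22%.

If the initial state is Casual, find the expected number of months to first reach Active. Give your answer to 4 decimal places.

4.4344

Let t(s) be the expected number of months to first reach Active from state s, with t(Active) = 0. Conditioning on the first month:
t(Casual) = 1 + 0.18·t(Casual) + 0.36·t(Dormant) + 0.2·t(Reactivated)
t(Dormant) = 1 + 0.22·t(Casual) + 0.26·t(Dormant) + 0.36·t(Reactivated)
t(Reactivated) = 1 + 0.36·t(Casual) + 0.22·t(Dormant) + 0.18·t(Reactivated)
Solving: t(Casual) = 4.4344, t(Dormant) = 4.8421, t(Reactivated) = 4.4654.
Expected months from Casual to Active: 4.4344.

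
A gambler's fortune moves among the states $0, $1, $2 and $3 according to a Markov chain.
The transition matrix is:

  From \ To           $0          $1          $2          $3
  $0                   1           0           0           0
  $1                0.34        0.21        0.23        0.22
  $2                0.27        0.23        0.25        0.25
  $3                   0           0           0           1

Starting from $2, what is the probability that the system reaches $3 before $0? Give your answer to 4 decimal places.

0.4598

Let h(s) be the probability of absorption at $3 starting from transient state s. Then h($3) = 1 and h($0) = 0. By first-step analysis:
h($1) = 0.34·0 + 0.21·h($1) + 0.23·h($2) + 0.22·1
h($2) = 0.27·0 + 0.23·h($1) + 0.25·h($2) + 0.25·1
Solving: h($1) = 0.4123, h($2) = 0.4598.
Starting from $2, the probability is 0.4598.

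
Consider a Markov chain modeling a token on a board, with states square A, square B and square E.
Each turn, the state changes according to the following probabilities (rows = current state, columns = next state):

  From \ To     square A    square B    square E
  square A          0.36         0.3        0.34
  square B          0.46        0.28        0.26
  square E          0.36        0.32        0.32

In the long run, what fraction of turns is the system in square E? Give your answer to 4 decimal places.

Let the stationary distribution be π with π = πP and π_1 + π_2 + π_3 = 1.
π_1 = 0.36·π_1 + 0.46·π_2 + 0.36·π_3
π_2 = 0.3·π_1 + 0.28·π_2 + 0.32·π_3
Solving with the normalization constraint gives π = (0.3900, 0.3002, 0.3098).
So the stationary probability of square E is 0.3098.

0.3098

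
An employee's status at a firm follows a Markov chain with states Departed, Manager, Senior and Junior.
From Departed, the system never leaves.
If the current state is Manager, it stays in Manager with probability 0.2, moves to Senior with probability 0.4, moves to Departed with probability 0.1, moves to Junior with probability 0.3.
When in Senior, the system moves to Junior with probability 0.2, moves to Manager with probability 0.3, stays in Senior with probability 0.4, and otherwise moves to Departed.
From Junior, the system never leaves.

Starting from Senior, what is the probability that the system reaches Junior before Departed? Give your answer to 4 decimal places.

0.6944

Let h(s) be the probability of absorption at Junior starting from transient state s. Then h(Junior) = 1 and h(Departed) = 0. By first-step analysis:
h(Manager) = 0.1·0 + 0.2·h(Manager) + 0.4·h(Senior) + 0.3·1
h(Senior) = 0.1·0 + 0.3·h(Manager) + 0.4·h(Senior) + 0.2·1
Solving: h(Manager) = 0.7222, h(Senior) = 0.6944.
Starting from Senior, the probability is 0.6944.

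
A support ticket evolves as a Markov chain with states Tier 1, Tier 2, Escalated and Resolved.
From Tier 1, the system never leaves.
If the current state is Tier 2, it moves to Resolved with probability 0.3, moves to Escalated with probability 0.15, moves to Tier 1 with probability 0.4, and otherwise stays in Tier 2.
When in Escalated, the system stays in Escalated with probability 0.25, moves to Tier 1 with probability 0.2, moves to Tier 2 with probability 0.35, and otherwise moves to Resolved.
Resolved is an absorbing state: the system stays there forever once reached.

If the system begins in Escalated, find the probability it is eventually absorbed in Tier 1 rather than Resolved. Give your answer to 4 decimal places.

0.5299

Let h(s) be the probability of absorption at Tier 1 starting from transient state s. Then h(Tier 1) = 1 and h(Resolved) = 0. By first-step analysis:
h(Tier 2) = 0.4·1 + 0.15·h(Tier 2) + 0.15·h(Escalated) + 0.3·0
h(Escalated) = 0.2·1 + 0.35·h(Tier 2) + 0.25·h(Escalated) + 0.2·0
Solving: h(Tier 2) = 0.5641, h(Escalated) = 0.5299.
Starting from Escalated, the probability is 0.5299.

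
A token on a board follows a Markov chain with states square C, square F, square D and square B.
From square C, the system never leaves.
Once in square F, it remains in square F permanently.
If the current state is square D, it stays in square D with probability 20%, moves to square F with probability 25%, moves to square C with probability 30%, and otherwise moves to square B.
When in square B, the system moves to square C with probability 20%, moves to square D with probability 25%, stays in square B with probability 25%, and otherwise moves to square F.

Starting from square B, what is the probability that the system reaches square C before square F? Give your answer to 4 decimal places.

0.4372

Let h(s) be the probability of absorption at square C starting from transient state s. Then h(square C) = 1 and h(square F) = 0. By first-step analysis:
h(square D) = 0.3·1 + 0.25·0 + 0.2·h(square D) + 0.25·h(square B)
h(square B) = 0.2·1 + 0.3·0 + 0.25·h(square D) + 0.25·h(square B)
Solving: h(square D) = 0.5116, h(square B) = 0.4372.
Starting from square B, the probability is 0.4372.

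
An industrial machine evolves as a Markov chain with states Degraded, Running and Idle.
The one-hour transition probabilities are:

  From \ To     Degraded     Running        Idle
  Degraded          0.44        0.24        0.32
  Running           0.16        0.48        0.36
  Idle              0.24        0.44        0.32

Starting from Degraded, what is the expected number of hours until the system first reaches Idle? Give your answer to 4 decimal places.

3.0063

Let t(s) be the expected number of hours to first reach Idle from state s, with t(Idle) = 0. Conditioning on the first hour:
t(Degraded) = 1 + 0.44·t(Degraded) + 0.24·t(Running)
t(Running) = 1 + 0.16·t(Degraded) + 0.48·t(Running)
Solving: t(Degraded) = 3.0063, t(Running) = 2.8481.
Expected hours from Degraded to Idle: 3.0063.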